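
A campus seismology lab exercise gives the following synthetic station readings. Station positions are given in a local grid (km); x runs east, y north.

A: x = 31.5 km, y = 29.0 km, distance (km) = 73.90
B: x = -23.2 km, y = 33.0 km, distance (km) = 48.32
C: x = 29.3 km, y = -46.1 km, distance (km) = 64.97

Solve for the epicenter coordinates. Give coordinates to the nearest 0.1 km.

(-27.8, -15.1)

Circle about each station: (x − 31.5)² + (y − 29.0)² = 73.90²; (x + 23.2)² + (y − 33.0)² = 48.32²; (x − 29.3)² + (y + 46.1)² = 64.97².
Subtracting the A equation from the B and C equations removes the quadratic terms:
-109.4 x + 8.0 y = 2920.38
-4.4 x − 150.2 y = 2390.56
Solving the 2×2 system: x ≈ -27.8, y ≈ -15.1 km.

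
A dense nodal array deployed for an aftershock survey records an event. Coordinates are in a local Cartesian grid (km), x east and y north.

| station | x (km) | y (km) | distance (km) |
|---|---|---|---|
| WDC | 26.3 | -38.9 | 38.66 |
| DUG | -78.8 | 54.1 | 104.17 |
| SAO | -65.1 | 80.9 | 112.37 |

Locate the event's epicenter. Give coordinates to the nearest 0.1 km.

x ≈ 6.5 km, y ≈ -5.7 km

Circle about each station: (x − 26.3)² + (y + 38.9)² = 38.66²; (x + 78.8)² + (y − 54.1)² = 104.17²; (x + 65.1)² + (y − 80.9)² = 112.37².
Subtracting pairs of circle equations eliminates x²+y² and gives linear equations (the radical axes):
-210.2 x + 186.0 y = -2425.44
-182.8 x + 239.6 y = -2554.50
Solving the 2×2 system: x ≈ 6.5, y ≈ -5.7 km.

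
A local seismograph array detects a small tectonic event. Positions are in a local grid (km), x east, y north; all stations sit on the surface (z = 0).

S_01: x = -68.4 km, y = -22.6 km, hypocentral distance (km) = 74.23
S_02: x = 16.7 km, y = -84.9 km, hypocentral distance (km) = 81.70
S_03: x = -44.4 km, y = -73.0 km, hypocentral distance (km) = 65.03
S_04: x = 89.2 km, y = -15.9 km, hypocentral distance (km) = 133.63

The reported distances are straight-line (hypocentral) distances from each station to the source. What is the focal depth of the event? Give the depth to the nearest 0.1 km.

z ≈ 57.1 km

Each station gives a sphere (x−x_i)² + (y−y_i)² + z² = d_i² (stations at z=0).
Subtracting the S_01 sphere from S_02 and S_03: z² cancels, leaving linear equations in x and y:
170.2 x − 124.6 y = 1132.78
48.0 x − 100.8 y = 3392.23
Solving: x ≈ -27.604, y ≈ -46.798 km (keep extra digits for the depth step; rounded: -27.6, -46.8).
Then from the S_01 sphere: z² = 74.23² − (x + 68.4)² − (y + 22.6)² with x = -27.604, y = -46.798, so z ≈ 57.098 ≈ 57.1 km.
Check against S_04 (with the unrounded solution): distance 133.63 ≈ 133.63 km. ✓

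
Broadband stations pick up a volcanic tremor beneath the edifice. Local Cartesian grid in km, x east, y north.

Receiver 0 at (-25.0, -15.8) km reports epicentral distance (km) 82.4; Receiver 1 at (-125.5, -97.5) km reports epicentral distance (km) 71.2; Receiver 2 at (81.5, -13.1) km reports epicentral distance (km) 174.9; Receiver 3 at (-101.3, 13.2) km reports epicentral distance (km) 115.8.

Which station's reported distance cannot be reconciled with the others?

Solve using three stations at a time. Using Receiver 0, Receiver 1, Receiver 3 (subtract circle equations pairwise → linear system) gives (x, y) ≈ (-54.5, -92.7).
Distances from that point to each station vs reported:
  Receiver 0: calculated 82.4 vs reported 82.4 → residual 0.0 km
  Receiver 1: calculated 71.2 vs reported 71.2 → residual 0.0 km
  Receiver 2: calculated 157.6 vs reported 174.9 → residual 17.3 km
  Receiver 3: calculated 115.8 vs reported 115.8 → residual 0.0 km
Receiver 0, Receiver 1, Receiver 3 are mutually consistent (residuals ≈ 0); Receiver 2 is off by 17.3 km.

Receiver 2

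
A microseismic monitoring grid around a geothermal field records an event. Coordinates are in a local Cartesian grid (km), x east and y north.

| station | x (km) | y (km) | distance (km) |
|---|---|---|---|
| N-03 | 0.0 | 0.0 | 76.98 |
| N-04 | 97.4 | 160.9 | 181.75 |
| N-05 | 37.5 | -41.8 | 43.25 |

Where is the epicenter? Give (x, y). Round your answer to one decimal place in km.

74.5 km east, -19.4 km north

Circle about each station: x² + y² = 76.98²; (x − 97.4)² + (y − 160.9)² = 181.75²; (x − 37.5)² + (y + 41.8)² = 43.25².
Subtracting pairs of circle equations eliminates x²+y² and gives linear equations (the radical axes):
194.8 x + 321.8 y = 8268.43
75.0 x − 83.6 y = 7208.85
Solving the 2×2 system: x ≈ 74.5, y ≈ -19.4 km.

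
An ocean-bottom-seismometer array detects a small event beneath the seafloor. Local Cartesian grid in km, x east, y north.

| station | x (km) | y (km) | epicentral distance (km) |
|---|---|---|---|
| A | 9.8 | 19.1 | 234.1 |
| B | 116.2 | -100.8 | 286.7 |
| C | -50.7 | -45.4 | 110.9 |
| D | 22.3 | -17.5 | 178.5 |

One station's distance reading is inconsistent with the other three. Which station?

Solve using three stations at a time. Using B, C, D (subtract circle equations pairwise → linear system) gives (x, y) ≈ (-156.0, -11.0).
Distances from that point to each station vs reported:
  A: calculated 168.5 vs reported 234.1 → residual 65.6 km
  B: calculated 286.7 vs reported 286.7 → residual 0.0 km
  C: calculated 110.8 vs reported 110.9 → residual 0.1 km
  D: calculated 178.4 vs reported 178.5 → residual 0.1 km
B, C, D are mutually consistent (residuals ≈ 0); A is off by 65.6 km.

A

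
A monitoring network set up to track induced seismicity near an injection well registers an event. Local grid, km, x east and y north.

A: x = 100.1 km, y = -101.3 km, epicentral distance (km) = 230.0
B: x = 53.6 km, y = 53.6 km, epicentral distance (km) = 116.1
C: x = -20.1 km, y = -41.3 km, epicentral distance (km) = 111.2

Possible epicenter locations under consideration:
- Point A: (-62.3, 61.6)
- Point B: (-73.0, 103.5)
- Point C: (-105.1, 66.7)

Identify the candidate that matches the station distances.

For each candidate, compare |candidate − station| to the reported distance:
Point A: residuals A 0.0, B 0.1, C 0.0 → max 0.1 km
Point B: residuals A 38.2, B 20.0, C 43.0 → max 43.0 km
Point C: residuals A 35.2, B 43.1, C 26.2 → max 43.1 km
Only Point A has all residuals ≈ 0.

Point A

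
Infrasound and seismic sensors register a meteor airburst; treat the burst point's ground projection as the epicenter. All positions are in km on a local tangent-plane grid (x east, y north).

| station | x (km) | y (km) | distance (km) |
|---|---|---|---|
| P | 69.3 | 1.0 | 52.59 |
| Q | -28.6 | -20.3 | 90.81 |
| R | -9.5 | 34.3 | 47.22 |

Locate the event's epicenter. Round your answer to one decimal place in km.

x ≈ 37.0 km, y ≈ 42.5 km

Circle about each station: (x − 69.3)² + (y − 1.0)² = 52.59²; (x + 28.6)² + (y + 20.3)² = 90.81²; (x + 9.5)² + (y − 34.3)² = 47.22².
Subtracting pairs of circle equations eliminates x²+y² and gives linear equations (the radical axes):
-195.8 x − 42.6 y = -9054.19
-157.6 x + 66.6 y = -3000.77
Solving the 2×2 system: x ≈ 37.0, y ≈ 42.5 km.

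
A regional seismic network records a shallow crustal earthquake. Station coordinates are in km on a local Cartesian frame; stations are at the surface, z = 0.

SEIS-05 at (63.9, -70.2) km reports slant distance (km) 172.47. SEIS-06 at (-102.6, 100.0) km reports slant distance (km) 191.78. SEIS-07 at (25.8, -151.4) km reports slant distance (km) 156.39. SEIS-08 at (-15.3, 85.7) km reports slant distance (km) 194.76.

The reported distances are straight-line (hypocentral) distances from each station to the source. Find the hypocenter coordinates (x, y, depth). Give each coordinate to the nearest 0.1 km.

(-93.6, -78.4, 69.8)

Each station gives a sphere (x−x_i)² + (y−y_i)² + z² = d_i² (stations at z=0).
Subtracting the SEIS-05 sphere from SEIS-06 and SEIS-07: z² cancels, leaving linear equations in x and y:
-333.0 x + 340.4 y = 4481.84
-76.2 x − 162.4 y = 19864.42
Solving: x ≈ -93.601, y ≈ -78.399 km (keep extra digits for the depth step; rounded: -93.6, -78.4).
Then from the SEIS-05 sphere: z² = 172.47² − (x − 63.9)² − (y + 70.2)² with x = -93.601, y = -78.399, so z ≈ 69.801 ≈ 69.8 km.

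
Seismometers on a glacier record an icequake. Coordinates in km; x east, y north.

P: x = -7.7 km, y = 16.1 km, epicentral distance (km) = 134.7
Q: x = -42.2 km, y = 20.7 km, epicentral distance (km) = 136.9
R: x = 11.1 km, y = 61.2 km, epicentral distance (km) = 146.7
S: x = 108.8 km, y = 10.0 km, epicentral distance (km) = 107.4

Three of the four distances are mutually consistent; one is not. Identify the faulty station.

P

Solve using three stations at a time. Using Q, R, S (subtract circle equations pairwise → linear system) gives (x, y) ≈ (50.4, -80.2).
Distances from that point to each station vs reported:
  P: calculated 112.4 vs reported 134.7 → residual 22.3 km
  Q: calculated 136.9 vs reported 136.9 → residual 0.0 km
  R: calculated 146.7 vs reported 146.7 → residual 0.0 km
  S: calculated 107.4 vs reported 107.4 → residual 0.0 km
Q, R, S are mutually consistent (residuals ≈ 0); P is off by 22.3 km.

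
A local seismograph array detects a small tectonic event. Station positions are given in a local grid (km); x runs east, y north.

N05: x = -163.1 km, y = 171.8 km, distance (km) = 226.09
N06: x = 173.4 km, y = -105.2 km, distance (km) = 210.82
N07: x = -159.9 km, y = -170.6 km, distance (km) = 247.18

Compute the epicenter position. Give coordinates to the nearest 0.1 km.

Circle about each station: (x + 163.1)² + (y − 171.8)² = 226.09²; (x − 173.4)² + (y + 105.2)² = 210.82²; (x + 159.9)² + (y + 170.6)² = 247.18².
Subtracting pairs of circle equations eliminates x²+y² and gives linear equations (the radical axes):
673.0 x − 554.0 y = -8310.63
6.4 x − 684.8 y = -11425.74
Solving the 2×2 system: x ≈ 1.4, y ≈ 16.7 km.

x ≈ 1.4 km, y ≈ 16.7 km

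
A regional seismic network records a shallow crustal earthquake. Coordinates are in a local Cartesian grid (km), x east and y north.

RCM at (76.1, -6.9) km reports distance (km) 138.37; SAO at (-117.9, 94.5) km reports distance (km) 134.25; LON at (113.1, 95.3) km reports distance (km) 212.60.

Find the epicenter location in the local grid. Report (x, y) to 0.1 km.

-60.8 km east, -27.0 km north

Circle about each station: (x − 76.1)² + (y + 6.9)² = 138.37²; (x + 117.9)² + (y − 94.5)² = 134.25²; (x − 113.1)² + (y − 95.3)² = 212.60².
Subtracting the RCM equation from the SAO and LON equations removes the quadratic terms:
-388.0 x + 202.8 y = 18115.03
74.0 x + 204.4 y = -10017.62
Solving the 2×2 system: x ≈ -60.8, y ≈ -27.0 km.
Check against RCM (with the unrounded x, y): √((x − 76.1)²+(y + 6.9)²) = 138.37 ≈ 138.37 km. ✓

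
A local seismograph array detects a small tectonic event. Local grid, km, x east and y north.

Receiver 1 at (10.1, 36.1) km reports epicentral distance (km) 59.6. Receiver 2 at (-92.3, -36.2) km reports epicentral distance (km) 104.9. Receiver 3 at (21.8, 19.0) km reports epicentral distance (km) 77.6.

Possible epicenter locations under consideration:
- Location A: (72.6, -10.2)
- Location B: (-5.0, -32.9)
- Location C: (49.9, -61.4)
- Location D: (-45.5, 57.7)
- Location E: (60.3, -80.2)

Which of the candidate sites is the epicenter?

Location D

For each candidate, compare |candidate − station| to the reported distance:
Location A: residuals Receiver 1 18.2, Receiver 2 62.0, Receiver 3 19.0 → max 62.0 km
Location B: residuals Receiver 1 11.0, Receiver 2 17.5, Receiver 3 19.2 → max 19.2 km
Location C: residuals Receiver 1 45.7, Receiver 2 39.5, Receiver 3 7.6 → max 45.7 km
Location D: residuals Receiver 1 0.0, Receiver 2 0.0, Receiver 3 0.0 → max 0.0 km
Location E: residuals Receiver 1 67.1, Receiver 2 53.9, Receiver 3 28.8 → max 67.1 km
Only Location D has all residuals ≈ 0.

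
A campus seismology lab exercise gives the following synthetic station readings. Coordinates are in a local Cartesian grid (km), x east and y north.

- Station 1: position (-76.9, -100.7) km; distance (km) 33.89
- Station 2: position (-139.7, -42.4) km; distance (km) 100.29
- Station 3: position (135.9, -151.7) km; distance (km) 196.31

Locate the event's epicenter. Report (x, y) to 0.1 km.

Circle about each station: (x + 76.9)² + (y + 100.7)² = 33.89²; (x + 139.7)² + (y + 42.4)² = 100.29²; (x − 135.9)² + (y + 151.7)² = 196.31².
Subtracting pairs of circle equations eliminates x²+y² and gives linear equations (the radical axes):
-125.6 x + 116.6 y = -3649.80
425.6 x − 102.0 y = -11961.48
Solving the 2×2 system: x ≈ -48.0, y ≈ -83.0 km.
Check against Station 1 (with the unrounded x, y): √((x + 76.9)²+(y + 100.7)²) = 33.89 ≈ 33.89 km. ✓

-48.0 km east, -83.0 km north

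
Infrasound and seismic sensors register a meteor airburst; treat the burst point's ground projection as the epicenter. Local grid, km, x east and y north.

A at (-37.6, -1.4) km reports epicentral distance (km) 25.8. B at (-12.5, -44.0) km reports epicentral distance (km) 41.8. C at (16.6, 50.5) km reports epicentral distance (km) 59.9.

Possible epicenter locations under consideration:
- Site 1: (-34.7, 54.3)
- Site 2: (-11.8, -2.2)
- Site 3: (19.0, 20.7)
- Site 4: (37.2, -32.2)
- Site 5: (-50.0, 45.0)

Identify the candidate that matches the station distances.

For each candidate, compare |candidate − station| to the reported distance:
Site 1: residuals A 30.0, B 59.0, C 8.5 → max 59.0 km
Site 2: residuals A 0.0, B 0.0, C 0.0 → max 0.0 km
Site 3: residuals A 35.0, B 30.2, C 30.0 → max 35.0 km
Site 4: residuals A 55.1, B 9.3, C 25.3 → max 55.1 km
Site 5: residuals A 22.2, B 54.8, C 6.9 → max 54.8 km
Only Site 2 has all residuals ≈ 0.

Site 2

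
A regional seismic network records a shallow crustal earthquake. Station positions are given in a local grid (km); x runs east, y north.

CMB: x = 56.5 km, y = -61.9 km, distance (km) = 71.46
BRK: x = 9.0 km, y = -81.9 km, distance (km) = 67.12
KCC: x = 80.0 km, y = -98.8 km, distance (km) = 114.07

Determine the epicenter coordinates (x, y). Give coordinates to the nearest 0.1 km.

2.5 km east, -15.1 km north

Circle about each station: (x − 56.5)² + (y + 61.9)² = 71.46²; (x − 9.0)² + (y + 81.9)² = 67.12²; (x − 80.0)² + (y + 98.8)² = 114.07².
Subtracting pairs of circle equations eliminates x²+y² and gives linear equations (the radical axes):
-95.0 x − 40.0 y = 366.19
47.0 x − 73.8 y = 1232.15
Solving the 2×2 system: x ≈ 2.5, y ≈ -15.1 km.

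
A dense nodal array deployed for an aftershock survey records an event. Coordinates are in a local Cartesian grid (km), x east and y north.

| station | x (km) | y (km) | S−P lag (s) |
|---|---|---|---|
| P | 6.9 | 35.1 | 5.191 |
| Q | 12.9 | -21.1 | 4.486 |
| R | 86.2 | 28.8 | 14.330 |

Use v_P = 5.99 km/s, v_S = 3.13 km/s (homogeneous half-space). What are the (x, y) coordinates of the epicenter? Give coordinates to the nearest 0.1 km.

Distance from S−P lag: d = Δt · v_P v_S / (v_P − v_S) = Δt · (5.99·3.13)/(5.99−3.13) ≈ 6.5555·Δt.
So d_P = 34.03, d_Q = 29.41, d_R = 93.94 km.
Circle about each station: (x − 6.9)² + (y − 35.1)² = 34.03²; (x − 12.9)² + (y + 21.1)² = 29.41²; (x − 86.2)² + (y − 28.8)² = 93.94².
Subtracting the P equation from the Q and R equations removes the quadratic terms:
12.0 x − 112.4 y = -374.91
158.6 x − 12.6 y = -686.42
Solving the 2×2 system: x ≈ -4.1, y ≈ 2.9 km.

x ≈ -4.1 km, y ≈ 2.9 km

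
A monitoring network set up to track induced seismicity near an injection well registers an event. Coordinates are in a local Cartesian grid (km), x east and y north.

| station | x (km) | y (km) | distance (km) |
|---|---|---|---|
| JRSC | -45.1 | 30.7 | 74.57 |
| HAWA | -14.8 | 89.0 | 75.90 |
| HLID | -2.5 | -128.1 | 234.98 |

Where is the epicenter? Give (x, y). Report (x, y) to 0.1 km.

(-90.7, 89.7)

Circle about each station: (x + 45.1)² + (y − 30.7)² = 74.57²; (x + 14.8)² + (y − 89.0)² = 75.90²; (x + 2.5)² + (y + 128.1)² = 234.98².
Subtracting the JRSC equation from the HAWA and HLID equations removes the quadratic terms:
60.6 x + 116.6 y = 4963.41
85.2 x − 317.6 y = -36215.56
Solving the 2×2 system: x ≈ -90.7, y ≈ 89.7 km.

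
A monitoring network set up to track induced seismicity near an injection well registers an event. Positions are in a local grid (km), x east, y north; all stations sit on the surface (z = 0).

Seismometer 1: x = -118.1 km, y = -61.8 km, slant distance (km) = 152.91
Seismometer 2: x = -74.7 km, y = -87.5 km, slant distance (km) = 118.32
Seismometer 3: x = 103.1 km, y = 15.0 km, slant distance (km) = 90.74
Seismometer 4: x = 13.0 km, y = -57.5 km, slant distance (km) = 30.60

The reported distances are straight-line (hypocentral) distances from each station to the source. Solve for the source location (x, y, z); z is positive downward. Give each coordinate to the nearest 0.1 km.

(32.4, -39.7, 15.6)

Each station gives a sphere (x−x_i)² + (y−y_i)² + z² = d_i² (stations at z=0).
Subtracting the Seismometer 1 sphere from Seismometer 2 and Seismometer 3: z² cancels, leaving linear equations in x and y:
86.8 x − 51.4 y = 4851.34
442.4 x + 153.6 y = 8235.48
Solving: x ≈ 32.393, y ≈ -39.682 km (keep extra digits for the depth step; rounded: 32.4, -39.7).
Then from the Seismometer 1 sphere: z² = 152.91² − (x + 118.1)² − (y + 61.8)² with x = 32.393, y = -39.682, so z ≈ 15.624 ≈ 15.6 km.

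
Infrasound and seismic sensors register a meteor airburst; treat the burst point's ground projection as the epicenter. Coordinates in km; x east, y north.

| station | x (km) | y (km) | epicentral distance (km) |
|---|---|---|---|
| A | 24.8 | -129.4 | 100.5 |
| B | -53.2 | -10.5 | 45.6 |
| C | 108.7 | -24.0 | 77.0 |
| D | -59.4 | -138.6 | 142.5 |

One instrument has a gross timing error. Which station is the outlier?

Solve using three stations at a time. Using A, C, D (subtract circle equations pairwise → linear system) gives (x, y) ≈ (31.8, -29.1).
Distances from that point to each station vs reported:
  A: calculated 100.5 vs reported 100.5 → residual 0.0 km
  B: calculated 87.1 vs reported 45.6 → residual 41.5 km
  C: calculated 77.0 vs reported 77.0 → residual 0.0 km
  D: calculated 142.5 vs reported 142.5 → residual 0.0 km
A, C, D are mutually consistent (residuals ≈ 0); B is off by 41.5 km.

B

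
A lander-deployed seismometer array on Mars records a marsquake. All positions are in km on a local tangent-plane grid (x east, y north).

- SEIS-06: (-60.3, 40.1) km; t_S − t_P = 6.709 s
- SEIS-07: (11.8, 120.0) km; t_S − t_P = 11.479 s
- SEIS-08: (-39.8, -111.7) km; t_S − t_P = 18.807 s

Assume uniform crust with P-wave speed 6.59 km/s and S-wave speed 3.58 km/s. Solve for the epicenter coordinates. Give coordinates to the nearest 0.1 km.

x ≈ -8.3 km, y ≈ 32.3 km

Distance from S−P lag: d = Δt · v_P v_S / (v_P − v_S) = Δt · (6.59·3.58)/(6.59−3.58) ≈ 7.8379·Δt.
So d_SEIS-06 = 52.58, d_SEIS-07 = 89.97, d_SEIS-08 = 147.41 km.
Circle about each station: (x + 60.3)² + (y − 40.1)² = 52.58²; (x − 11.8)² + (y − 120.0)² = 89.97²; (x + 39.8)² + (y + 111.7)² = 147.41².
Subtracting the SEIS-06 equation from the SEIS-07 and SEIS-08 equations removes the quadratic terms:
144.2 x + 159.8 y = 3965.20
41.0 x − 303.6 y = -10148.22
Solving the 2×2 system: x ≈ -8.3, y ≈ 32.3 km.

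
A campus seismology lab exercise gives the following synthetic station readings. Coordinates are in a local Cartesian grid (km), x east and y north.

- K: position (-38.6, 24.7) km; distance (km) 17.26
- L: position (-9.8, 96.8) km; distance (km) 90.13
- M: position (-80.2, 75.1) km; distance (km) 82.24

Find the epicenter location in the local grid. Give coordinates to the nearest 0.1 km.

Circle about each station: (x + 38.6)² + (y − 24.7)² = 17.26²; (x + 9.8)² + (y − 96.8)² = 90.13²; (x + 80.2)² + (y − 75.1)² = 82.24².
Subtracting pairs of circle equations eliminates x²+y² and gives linear equations (the radical axes):
57.6 x + 144.2 y = -459.28
-83.2 x + 100.8 y = 3506.49
Solving the 2×2 system: x ≈ -31.0, y ≈ 9.2 km.

x ≈ -31.0 km, y ≈ 9.2 km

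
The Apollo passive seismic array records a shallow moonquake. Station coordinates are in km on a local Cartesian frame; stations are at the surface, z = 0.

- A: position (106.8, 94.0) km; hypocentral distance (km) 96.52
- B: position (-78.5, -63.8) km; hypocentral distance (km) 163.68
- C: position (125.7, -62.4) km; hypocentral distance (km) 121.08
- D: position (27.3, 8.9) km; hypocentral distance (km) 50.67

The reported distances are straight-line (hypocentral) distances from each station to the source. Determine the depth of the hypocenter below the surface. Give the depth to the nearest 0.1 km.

Each station gives a sphere (x−x_i)² + (y−y_i)² + z² = d_i² (stations at z=0).
Subtracting the A sphere from B and C: z² cancels, leaving linear equations in x and y:
-370.6 x − 315.6 y = -27484.58
37.8 x − 312.8 y = -5892.25
Solving: x ≈ 52.698, y ≈ 25.205 km (keep extra digits for the depth step; rounded: 52.7, 25.2).
Then from the A sphere: z² = 96.52² − (x − 106.8)² − (y − 94.0)² with x = 52.698, y = 25.205, so z ≈ 40.698 ≈ 40.7 km.

40.7 km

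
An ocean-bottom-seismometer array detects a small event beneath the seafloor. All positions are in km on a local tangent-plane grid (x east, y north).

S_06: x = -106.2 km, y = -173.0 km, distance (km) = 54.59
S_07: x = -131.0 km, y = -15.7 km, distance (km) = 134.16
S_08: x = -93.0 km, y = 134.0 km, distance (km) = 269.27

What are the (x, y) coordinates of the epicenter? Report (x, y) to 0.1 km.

Circle about each station: (x + 106.2)² + (y + 173.0)² = 54.59²; (x + 131.0)² + (y + 15.7)² = 134.16²; (x + 93.0)² + (y − 134.0)² = 269.27².
Subtracting pairs of circle equations eliminates x²+y² and gives linear equations (the radical axes):
-49.6 x + 314.6 y = -38818.79
26.4 x + 614.0 y = -84128.70
Solving the 2×2 system: x ≈ -67.9, y ≈ -134.1 km.

x ≈ -67.9 km, y ≈ -134.1 km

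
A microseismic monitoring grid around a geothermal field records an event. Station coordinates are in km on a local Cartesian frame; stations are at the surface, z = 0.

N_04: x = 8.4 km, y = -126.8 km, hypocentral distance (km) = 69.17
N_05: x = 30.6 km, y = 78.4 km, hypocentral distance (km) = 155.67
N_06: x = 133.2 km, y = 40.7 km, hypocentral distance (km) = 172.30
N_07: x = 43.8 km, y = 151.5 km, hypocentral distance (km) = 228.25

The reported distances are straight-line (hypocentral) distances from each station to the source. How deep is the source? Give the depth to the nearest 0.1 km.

Each station gives a sphere (x−x_i)² + (y−y_i)² + z² = d_i² (stations at z=0).
Subtracting the N_04 sphere from N_05 and N_06: z² cancels, leaving linear equations in x and y:
44.4 x + 410.4 y = -28514.54
249.6 x + 335.0 y = -21652.87
Solving: x ≈ 7.606, y ≈ -70.303 km (keep extra digits for the depth step; rounded: 7.6, -70.3).
Then from the N_04 sphere: z² = 69.17² − (x − 8.4)² − (y + 126.8)² with x = 7.606, y = -70.303, so z ≈ 39.899 ≈ 39.9 km.

depth ≈ 39.9 km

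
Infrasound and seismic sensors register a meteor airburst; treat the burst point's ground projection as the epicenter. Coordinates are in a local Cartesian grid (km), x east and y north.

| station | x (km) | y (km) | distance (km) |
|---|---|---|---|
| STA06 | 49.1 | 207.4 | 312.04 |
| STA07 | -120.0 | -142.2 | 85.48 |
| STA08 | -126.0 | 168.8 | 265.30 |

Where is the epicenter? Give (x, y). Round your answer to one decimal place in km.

x ≈ -54.9 km, y ≈ -86.8 km

Circle about each station: (x − 49.1)² + (y − 207.4)² = 312.04²; (x + 120.0)² + (y + 142.2)² = 85.48²; (x + 126.0)² + (y − 168.8)² = 265.30².
Subtracting the STA06 equation from the STA07 and STA08 equations removes the quadratic terms:
-338.2 x − 699.2 y = 79257.40
-350.2 x − 77.2 y = 25928.74
Solving the 2×2 system: x ≈ -54.9, y ≈ -86.8 km.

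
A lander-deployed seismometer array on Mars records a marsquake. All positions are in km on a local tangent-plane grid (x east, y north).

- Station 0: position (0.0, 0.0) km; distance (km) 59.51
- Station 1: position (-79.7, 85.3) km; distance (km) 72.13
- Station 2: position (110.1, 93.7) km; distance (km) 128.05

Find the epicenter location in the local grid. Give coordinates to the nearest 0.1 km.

-12.9 km east, 58.1 km north

Circle about each station: x² + y² = 59.51²; (x + 79.7)² + (y − 85.3)² = 72.13²; (x − 110.1)² + (y − 93.7)² = 128.05².
Subtracting the Station 0 equation from the Station 1 and Station 2 equations removes the quadratic terms:
-159.4 x + 170.6 y = 11966.88
220.2 x + 187.4 y = 8046.34
Solving the 2×2 system: x ≈ -12.9, y ≈ 58.1 km.
Check against Station 0 (with the unrounded x, y): √(x²+y²) = 59.51 ≈ 59.51 km. ✓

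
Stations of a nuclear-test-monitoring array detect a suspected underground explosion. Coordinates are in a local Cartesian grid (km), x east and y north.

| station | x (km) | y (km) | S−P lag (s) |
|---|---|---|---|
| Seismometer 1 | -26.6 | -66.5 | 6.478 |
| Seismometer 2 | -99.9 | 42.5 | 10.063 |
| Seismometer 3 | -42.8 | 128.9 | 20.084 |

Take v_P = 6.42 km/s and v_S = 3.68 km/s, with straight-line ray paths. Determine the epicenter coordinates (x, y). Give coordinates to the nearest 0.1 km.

x ≈ -76.3 km, y ≈ -41.0 km

Distance from S−P lag: d = Δt · v_P v_S / (v_P − v_S) = Δt · (6.42·3.68)/(6.42−3.68) ≈ 8.6225·Δt.
So d_Seismometer 1 = 55.86, d_Seismometer 2 = 86.77, d_Seismometer 3 = 173.17 km.
Circle about each station: (x + 26.6)² + (y + 66.5)² = 55.86²; (x + 99.9)² + (y − 42.5)² = 86.77²; (x + 42.8)² + (y − 128.9)² = 173.17².
Subtracting pairs of circle equations eliminates x²+y² and gives linear equations (the radical axes):
-146.6 x + 218.0 y = 2247.76
-32.4 x + 390.8 y = -13550.27
Solving the 2×2 system: x ≈ -76.3, y ≈ -41.0 km.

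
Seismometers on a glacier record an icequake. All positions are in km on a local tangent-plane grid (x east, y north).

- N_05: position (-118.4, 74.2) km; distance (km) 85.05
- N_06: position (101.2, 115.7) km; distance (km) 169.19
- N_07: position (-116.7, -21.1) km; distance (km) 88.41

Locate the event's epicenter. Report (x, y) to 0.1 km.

Circle about each station: (x + 118.4)² + (y − 74.2)² = 85.05²; (x − 101.2)² + (y − 115.7)² = 169.19²; (x + 116.7)² + (y + 21.1)² = 88.41².
Subtracting the N_05 equation from the N_06 and N_07 equations removes the quadratic terms:
439.2 x + 83.0 y = -17288.02
3.4 x − 190.6 y = -6042.93
Solving the 2×2 system: x ≈ -45.2, y ≈ 30.9 km.
Check against N_05 (with the unrounded x, y): √((x + 118.4)²+(y − 74.2)²) = 85.05 ≈ 85.05 km. ✓

-45.2 km east, 30.9 km north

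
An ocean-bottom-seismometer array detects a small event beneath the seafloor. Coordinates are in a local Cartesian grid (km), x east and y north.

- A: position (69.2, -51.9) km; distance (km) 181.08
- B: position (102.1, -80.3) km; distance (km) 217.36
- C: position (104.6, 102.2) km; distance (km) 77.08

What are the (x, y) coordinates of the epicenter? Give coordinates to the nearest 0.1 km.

x ≈ 31.0 km, y ≈ 125.1 km

Circle about each station: (x − 69.2)² + (y + 51.9)² = 181.08²; (x − 102.1)² + (y + 80.3)² = 217.36²; (x − 104.6)² + (y − 102.2)² = 77.08².
Subtracting the A equation from the B and C equations removes the quadratic terms:
65.8 x − 56.8 y = -5065.15
70.8 x + 308.2 y = 40752.39
Solving the 2×2 system: x ≈ 31.0, y ≈ 125.1 km.
Check against A (with the unrounded x, y): √((x − 69.2)²+(y + 51.9)²) = 181.08 ≈ 181.08 km. ✓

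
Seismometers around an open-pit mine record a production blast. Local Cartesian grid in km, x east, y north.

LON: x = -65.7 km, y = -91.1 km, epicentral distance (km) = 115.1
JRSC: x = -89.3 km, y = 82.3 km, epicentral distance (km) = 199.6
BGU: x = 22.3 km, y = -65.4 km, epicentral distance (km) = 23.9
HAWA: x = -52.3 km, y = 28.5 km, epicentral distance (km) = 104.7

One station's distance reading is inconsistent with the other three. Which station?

HAWA

Solve using three stations at a time. Using LON, JRSC, BGU (subtract circle equations pairwise → linear system) gives (x, y) ≈ (46.2, -64.2).
Distances from that point to each station vs reported:
  LON: calculated 115.1 vs reported 115.1 → residual 0.0 km
  JRSC: calculated 199.6 vs reported 199.6 → residual 0.0 km
  BGU: calculated 24.0 vs reported 23.9 → residual 0.1 km
  HAWA: calculated 135.3 vs reported 104.7 → residual 30.6 km
LON, JRSC, BGU are mutually consistent (residuals ≈ 0); HAWA is off by 30.6 km.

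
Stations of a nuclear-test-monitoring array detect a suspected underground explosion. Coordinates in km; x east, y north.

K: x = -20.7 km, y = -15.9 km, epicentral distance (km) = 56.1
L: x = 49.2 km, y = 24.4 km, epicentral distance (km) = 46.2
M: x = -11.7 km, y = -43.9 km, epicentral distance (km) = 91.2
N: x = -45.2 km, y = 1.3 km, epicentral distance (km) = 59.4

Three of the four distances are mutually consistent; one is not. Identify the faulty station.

M

Solve using three stations at a time. Using K, L, N (subtract circle equations pairwise → linear system) gives (x, y) ≈ (4.1, 34.4).
Distances from that point to each station vs reported:
  K: calculated 56.1 vs reported 56.1 → residual 0.0 km
  L: calculated 46.2 vs reported 46.2 → residual 0.0 km
  M: calculated 79.9 vs reported 91.2 → residual 11.3 km
  N: calculated 59.4 vs reported 59.4 → residual 0.0 km
K, L, N are mutually consistent (residuals ≈ 0); M is off by 11.3 km.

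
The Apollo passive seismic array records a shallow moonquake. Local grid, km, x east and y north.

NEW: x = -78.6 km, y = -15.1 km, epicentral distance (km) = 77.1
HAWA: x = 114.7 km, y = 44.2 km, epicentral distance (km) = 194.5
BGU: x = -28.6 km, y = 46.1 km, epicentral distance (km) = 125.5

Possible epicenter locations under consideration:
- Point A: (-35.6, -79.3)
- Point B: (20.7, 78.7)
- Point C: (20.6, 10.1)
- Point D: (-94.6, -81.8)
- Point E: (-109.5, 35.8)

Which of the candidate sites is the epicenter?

Point A

For each candidate, compare |candidate − station| to the reported distance:
Point A: residuals NEW 0.2, HAWA 0.0, BGU 0.1 → max 0.2 km
Point B: residuals NEW 59.5, HAWA 94.4, BGU 66.4 → max 94.4 km
Point C: residuals NEW 25.3, HAWA 94.4, BGU 64.5 → max 94.4 km
Point D: residuals NEW 8.5, HAWA 49.8, BGU 18.4 → max 49.8 km
Point E: residuals NEW 17.6, HAWA 29.9, BGU 43.9 → max 43.9 km
Only Point A has all residuals ≈ 0.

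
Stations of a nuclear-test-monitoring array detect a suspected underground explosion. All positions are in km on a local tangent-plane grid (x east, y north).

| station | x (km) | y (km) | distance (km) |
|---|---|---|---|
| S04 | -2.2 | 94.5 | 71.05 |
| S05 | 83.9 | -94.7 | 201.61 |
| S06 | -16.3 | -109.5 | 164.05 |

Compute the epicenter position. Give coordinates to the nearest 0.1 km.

Circle about each station: (x + 2.2)² + (y − 94.5)² = 71.05²; (x − 83.9)² + (y + 94.7)² = 201.61²; (x + 16.3)² + (y + 109.5)² = 164.05².
Subtracting the S04 equation from the S05 and S06 equations removes the quadratic terms:
172.2 x − 378.4 y = -28526.28
-28.2 x − 408.0 y = -18543.45
Solving the 2×2 system: x ≈ -57.1, y ≈ 49.4 km.

-57.1 km east, 49.4 km north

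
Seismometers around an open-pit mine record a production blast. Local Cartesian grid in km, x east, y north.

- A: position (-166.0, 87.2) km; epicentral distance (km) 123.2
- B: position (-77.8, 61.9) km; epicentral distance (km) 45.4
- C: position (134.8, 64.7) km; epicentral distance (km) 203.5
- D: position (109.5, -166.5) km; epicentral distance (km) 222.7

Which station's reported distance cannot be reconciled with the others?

D

Solve using three stations at a time. Using A, B, C (subtract circle equations pairwise → linear system) gives (x, y) ≈ (-63.5, 19.0).
Distances from that point to each station vs reported:
  A: calculated 123.1 vs reported 123.2 → residual 0.1 km
  B: calculated 45.2 vs reported 45.4 → residual 0.2 km
  C: calculated 203.5 vs reported 203.5 → residual 0.0 km
  D: calculated 253.7 vs reported 222.7 → residual 31.0 km
A, B, C are mutually consistent (residuals ≈ 0); D is off by 31.0 km.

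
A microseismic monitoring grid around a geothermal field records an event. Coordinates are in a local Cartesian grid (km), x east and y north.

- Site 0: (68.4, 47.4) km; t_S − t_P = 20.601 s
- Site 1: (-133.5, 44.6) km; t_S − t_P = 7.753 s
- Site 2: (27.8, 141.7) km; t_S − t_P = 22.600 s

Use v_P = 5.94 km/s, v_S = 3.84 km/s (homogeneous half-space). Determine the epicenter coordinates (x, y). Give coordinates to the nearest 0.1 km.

-137.8 km east, -39.5 km north

Distance from S−P lag: d = Δt · v_P v_S / (v_P − v_S) = Δt · (5.94·3.84)/(5.94−3.84) ≈ 10.8617·Δt.
So d_Site 0 = 223.76, d_Site 1 = 84.21, d_Site 2 = 245.47 km.
Circle about each station: (x − 68.4)² + (y − 47.4)² = 223.76²; (x + 133.5)² + (y − 44.6)² = 84.21²; (x − 27.8)² + (y − 141.7)² = 245.47².
Subtracting pairs of circle equations eliminates x²+y² and gives linear equations (the radical axes):
-403.8 x − 5.6 y = 55863.30
-81.2 x + 188.6 y = 3739.43
Solving the 2×2 system: x ≈ -137.8, y ≈ -39.5 km.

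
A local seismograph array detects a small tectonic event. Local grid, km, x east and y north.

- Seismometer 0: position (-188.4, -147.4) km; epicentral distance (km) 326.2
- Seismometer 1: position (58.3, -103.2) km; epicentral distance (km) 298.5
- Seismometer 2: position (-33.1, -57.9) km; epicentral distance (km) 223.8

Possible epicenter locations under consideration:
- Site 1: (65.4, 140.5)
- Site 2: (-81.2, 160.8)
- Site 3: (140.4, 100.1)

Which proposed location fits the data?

For each candidate, compare |candidate − station| to the reported distance:
Site 1: residuals Seismometer 0 57.6, Seismometer 1 54.7, Seismometer 2 2.3 → max 57.6 km
Site 2: residuals Seismometer 0 0.1, Seismometer 1 0.1, Seismometer 2 0.1 → max 0.1 km
Site 3: residuals Seismometer 0 85.3, Seismometer 1 79.2, Seismometer 2 10.9 → max 85.3 km
Only Site 2 has all residuals ≈ 0.

Site 2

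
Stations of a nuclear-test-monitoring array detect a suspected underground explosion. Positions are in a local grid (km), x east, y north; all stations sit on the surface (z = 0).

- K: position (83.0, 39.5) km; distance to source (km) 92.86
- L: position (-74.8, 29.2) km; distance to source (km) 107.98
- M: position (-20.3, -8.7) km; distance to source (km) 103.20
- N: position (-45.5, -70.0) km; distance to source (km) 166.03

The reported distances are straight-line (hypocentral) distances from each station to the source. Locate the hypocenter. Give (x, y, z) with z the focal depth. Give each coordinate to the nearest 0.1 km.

Each station gives a sphere (x−x_i)² + (y−y_i)² + z² = d_i² (stations at z=0).
Subtracting the K sphere from L and M: z² cancels, leaving linear equations in x and y:
-315.6 x − 20.6 y = -5038.27
-206.6 x − 96.4 y = -9988.73
Solving: x ≈ 10.697, y ≈ 80.692 km (keep extra digits for the depth step; rounded: 10.7, 80.7).
Then from the K sphere: z² = 92.86² − (x − 83.0)² − (y − 39.5)² with x = 10.697, y = 80.692, so z ≈ 41.213 ≈ 41.2 km.

(10.7, 80.7, 41.2)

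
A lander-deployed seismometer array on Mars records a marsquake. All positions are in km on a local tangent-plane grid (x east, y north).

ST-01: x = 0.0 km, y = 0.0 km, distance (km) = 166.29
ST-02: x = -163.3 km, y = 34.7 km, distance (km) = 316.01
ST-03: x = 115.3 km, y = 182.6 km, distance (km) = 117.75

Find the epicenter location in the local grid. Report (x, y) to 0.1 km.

Circle about each station: x² + y² = 166.29²; (x + 163.3)² + (y − 34.7)² = 316.01²; (x − 115.3)² + (y − 182.6)² = 117.75².
Subtracting the ST-01 equation from the ST-02 and ST-03 equations removes the quadratic terms:
-326.6 x + 69.4 y = -44338.98
230.6 x + 365.2 y = 60424.15
Solving the 2×2 system: x ≈ 150.7, y ≈ 70.3 km.

x ≈ 150.7 km, y ≈ 70.3 km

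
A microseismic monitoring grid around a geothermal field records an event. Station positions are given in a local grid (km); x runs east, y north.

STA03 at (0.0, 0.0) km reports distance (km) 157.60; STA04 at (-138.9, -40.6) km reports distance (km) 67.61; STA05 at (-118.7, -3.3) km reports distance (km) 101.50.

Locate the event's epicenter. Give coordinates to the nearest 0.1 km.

(-117.7, -104.8)

Circle about each station: x² + y² = 157.60²; (x + 138.9)² + (y + 40.6)² = 67.61²; (x + 118.7)² + (y + 3.3)² = 101.50².
Subtracting the STA03 equation from the STA04 and STA05 equations removes the quadratic terms:
-277.8 x − 81.2 y = 41208.22
-237.4 x − 6.6 y = 28636.09
Solving the 2×2 system: x ≈ -117.7, y ≈ -104.8 km.
Check against STA03 (with the unrounded x, y): √(x²+y²) = 157.59 ≈ 157.60 km. ✓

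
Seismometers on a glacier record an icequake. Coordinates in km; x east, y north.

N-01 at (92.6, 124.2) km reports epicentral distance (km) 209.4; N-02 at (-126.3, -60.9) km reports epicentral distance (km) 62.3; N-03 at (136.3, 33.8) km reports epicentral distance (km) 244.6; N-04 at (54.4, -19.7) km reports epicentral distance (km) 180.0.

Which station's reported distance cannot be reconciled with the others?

N-02

Solve using three stations at a time. Using N-01, N-03, N-04 (subtract circle equations pairwise → linear system) gives (x, y) ≈ (-106.9, 60.4).
Distances from that point to each station vs reported:
  N-01: calculated 209.5 vs reported 209.4 → residual 0.1 km
  N-02: calculated 122.8 vs reported 62.3 → residual 60.5 km
  N-03: calculated 244.7 vs reported 244.6 → residual 0.1 km
  N-04: calculated 180.1 vs reported 180.0 → residual 0.1 km
N-01, N-03, N-04 are mutually consistent (residuals ≈ 0); N-02 is off by 60.5 km.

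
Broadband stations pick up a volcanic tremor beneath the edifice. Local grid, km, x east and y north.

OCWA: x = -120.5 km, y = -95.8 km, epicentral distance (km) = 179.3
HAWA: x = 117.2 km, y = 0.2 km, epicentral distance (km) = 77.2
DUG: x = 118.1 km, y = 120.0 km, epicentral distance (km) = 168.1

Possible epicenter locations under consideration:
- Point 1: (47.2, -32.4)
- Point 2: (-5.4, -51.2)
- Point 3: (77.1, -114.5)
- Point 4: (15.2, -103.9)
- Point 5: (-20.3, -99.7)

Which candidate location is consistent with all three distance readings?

Point 1

For each candidate, compare |candidate − station| to the reported distance:
Point 1: residuals OCWA 0.0, HAWA 0.0, DUG 0.0 → max 0.0 km
Point 2: residuals OCWA 55.9, HAWA 55.7, DUG 43.0 → max 55.9 km
Point 3: residuals OCWA 19.2, HAWA 44.3, DUG 70.0 → max 70.0 km
Point 4: residuals OCWA 43.4, HAWA 68.5, DUG 78.3 → max 78.3 km
Point 5: residuals OCWA 79.0, HAWA 92.8, DUG 91.6 → max 92.8 km
Only Point 1 has all residuals ≈ 0.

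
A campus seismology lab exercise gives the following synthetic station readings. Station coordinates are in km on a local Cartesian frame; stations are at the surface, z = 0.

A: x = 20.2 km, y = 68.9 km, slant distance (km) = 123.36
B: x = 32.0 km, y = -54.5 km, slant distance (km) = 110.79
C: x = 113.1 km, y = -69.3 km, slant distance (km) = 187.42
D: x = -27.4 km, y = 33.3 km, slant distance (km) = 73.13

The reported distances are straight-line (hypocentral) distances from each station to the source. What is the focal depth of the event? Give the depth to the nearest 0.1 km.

z ≈ 46.8 km

Each station gives a sphere (x−x_i)² + (y−y_i)² + z² = d_i² (stations at z=0).
Subtracting the A sphere from B and C: z² cancels, leaving linear equations in x and y:
23.6 x − 246.8 y = 1782.27
185.8 x − 276.4 y = -7469.72
Solving: x ≈ -59.395, y ≈ -12.901 km (keep extra digits for the depth step; rounded: -59.4, -12.9).
Then from the A sphere: z² = 123.36² − (x − 20.2)² − (y − 68.9)² with x = -59.395, y = -12.901, so z ≈ 46.807 ≈ 46.8 km.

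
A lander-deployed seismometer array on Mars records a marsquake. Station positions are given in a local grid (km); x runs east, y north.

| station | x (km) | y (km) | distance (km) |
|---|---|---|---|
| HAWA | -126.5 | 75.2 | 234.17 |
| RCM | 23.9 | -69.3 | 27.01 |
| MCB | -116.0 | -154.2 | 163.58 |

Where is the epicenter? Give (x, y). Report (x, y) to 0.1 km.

x ≈ 35.9 km, y ≈ -93.5 km

Circle about each station: (x + 126.5)² + (y − 75.2)² = 234.17²; (x − 23.9)² + (y + 69.3)² = 27.01²; (x + 116.0)² + (y + 154.2)² = 163.58².
Subtracting pairs of circle equations eliminates x²+y² and gives linear equations (the radical axes):
300.8 x − 289.0 y = 37822.46
21.0 x − 458.8 y = 43653.52
Solving the 2×2 system: x ≈ 35.9, y ≈ -93.5 km.
Check against HAWA (with the unrounded x, y): √((x + 126.5)²+(y − 75.2)²) = 234.17 ≈ 234.17 km. ✓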